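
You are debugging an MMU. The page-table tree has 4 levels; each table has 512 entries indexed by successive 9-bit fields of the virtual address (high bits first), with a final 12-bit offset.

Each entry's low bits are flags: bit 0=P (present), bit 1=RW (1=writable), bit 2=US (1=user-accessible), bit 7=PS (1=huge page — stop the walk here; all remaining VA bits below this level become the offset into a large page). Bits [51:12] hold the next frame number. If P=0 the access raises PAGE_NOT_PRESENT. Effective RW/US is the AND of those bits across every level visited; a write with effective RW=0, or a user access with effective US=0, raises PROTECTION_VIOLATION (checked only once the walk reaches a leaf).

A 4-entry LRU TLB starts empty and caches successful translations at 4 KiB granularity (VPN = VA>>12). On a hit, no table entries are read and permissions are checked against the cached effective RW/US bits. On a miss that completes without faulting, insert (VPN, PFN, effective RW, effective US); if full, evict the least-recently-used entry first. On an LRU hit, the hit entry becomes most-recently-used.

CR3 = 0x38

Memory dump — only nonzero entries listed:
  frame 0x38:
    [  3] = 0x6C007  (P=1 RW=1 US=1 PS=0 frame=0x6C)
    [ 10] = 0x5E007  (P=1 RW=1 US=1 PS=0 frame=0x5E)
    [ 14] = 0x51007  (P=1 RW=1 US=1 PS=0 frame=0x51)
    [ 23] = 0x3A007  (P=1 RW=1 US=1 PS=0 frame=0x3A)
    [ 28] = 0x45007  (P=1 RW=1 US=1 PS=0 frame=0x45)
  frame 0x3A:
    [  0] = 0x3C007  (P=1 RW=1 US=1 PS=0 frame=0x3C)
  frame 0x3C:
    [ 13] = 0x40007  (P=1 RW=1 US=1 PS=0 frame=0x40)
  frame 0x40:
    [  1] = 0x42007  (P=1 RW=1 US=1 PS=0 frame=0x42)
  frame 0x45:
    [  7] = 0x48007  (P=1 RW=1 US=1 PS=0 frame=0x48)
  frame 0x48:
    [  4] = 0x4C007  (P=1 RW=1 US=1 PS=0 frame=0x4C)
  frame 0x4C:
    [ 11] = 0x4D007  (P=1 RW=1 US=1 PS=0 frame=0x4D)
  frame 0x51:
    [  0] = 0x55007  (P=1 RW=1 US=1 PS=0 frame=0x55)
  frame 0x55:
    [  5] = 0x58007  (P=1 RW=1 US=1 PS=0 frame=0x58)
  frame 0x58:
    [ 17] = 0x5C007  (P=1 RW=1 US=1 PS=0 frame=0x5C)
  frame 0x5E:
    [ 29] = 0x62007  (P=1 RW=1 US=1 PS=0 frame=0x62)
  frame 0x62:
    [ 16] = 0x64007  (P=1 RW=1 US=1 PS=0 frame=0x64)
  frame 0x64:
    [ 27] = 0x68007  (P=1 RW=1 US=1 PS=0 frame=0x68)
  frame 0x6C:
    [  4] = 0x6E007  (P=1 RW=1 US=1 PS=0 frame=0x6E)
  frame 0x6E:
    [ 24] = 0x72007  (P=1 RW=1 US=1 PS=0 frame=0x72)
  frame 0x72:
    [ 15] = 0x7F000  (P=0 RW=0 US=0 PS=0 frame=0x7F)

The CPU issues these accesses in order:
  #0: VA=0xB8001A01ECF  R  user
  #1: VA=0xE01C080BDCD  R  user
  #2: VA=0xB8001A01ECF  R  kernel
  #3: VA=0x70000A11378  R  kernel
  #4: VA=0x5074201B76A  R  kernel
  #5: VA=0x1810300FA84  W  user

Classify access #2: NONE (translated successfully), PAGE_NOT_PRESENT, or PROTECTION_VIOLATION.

Per-access translation:
#0 VA=0xB8001A01ECF (r,user):
  L0 @0x38[23] → 0x3A007  P=1,RW=1,US=1,PS=0
  L1 @0x3A[0] → 0x3C007  P=1,RW=1,US=1,PS=0
  L2 @0x3C[13] → 0x40007  P=1,RW=1,US=1,PS=0
  L3 @0x40[1] → 0x42007  P=1,RW=1,US=1,PS=0
  ✓ 0x42ECF  — 4 lookups
#1 VA=0xE01C080BDCD (r,user):
  L0 @0x38[28] → 0x45007  P=1,RW=1,US=1,PS=0
  L1 @0x45[7] → 0x48007  P=1,RW=1,US=1,PS=0
  L2 @0x48[4] → 0x4C007  P=1,RW=1,US=1,PS=0
  L3 @0x4C[11] → 0x4D007  P=1,RW=1,US=1,PS=0
  ✓ 0x4DDCD  — 4 lookups
#2 VA=0xB8001A01ECF (r,kernel):
  TLB hit vpn=0xB8001A01 → PA=0x42ECF
#3 VA=0x70000A11378 (r,kernel):
  L0 @0x38[14] → 0x51007  P=1,RW=1,US=1,PS=0
  L1 @0x51[0] → 0x55007  P=1,RW=1,US=1,PS=0
  L2 @0x55[5] → 0x58007  P=1,RW=1,US=1,PS=0
  L3 @0x58[17] → 0x5C007  P=1,RW=1,US=1,PS=0
  ✓ 0x5C378  — 4 lookups
#4 VA=0x5074201B76A (r,kernel):
  L0 @0x38[10] → 0x5E007  P=1,RW=1,US=1,PS=0
  L1 @0x5E[29] → 0x62007  P=1,RW=1,US=1,PS=0
  L2 @0x62[16] → 0x64007  P=1,RW=1,US=1,PS=0
  L3 @0x64[27] → 0x68007  P=1,RW=1,US=1,PS=0
  ✓ 0x6876A  — 4 lookups
#5 VA=0x1810300FA84 (w,user):
  L0 @0x38[3] → 0x6C007  P=1,RW=1,US=1,PS=0
  L1 @0x6C[4] → 0x6E007  P=1,RW=1,US=1,PS=0
  L2 @0x6E[24] → 0x72007  P=1,RW=1,US=1,PS=0
  L3 @0x72[15] → 0x7F000  P=0,RW=0,US=0,PS=0
  ✗ PAGE_NOT_PRESENT  [4 reads]

Access #2 fault: NONE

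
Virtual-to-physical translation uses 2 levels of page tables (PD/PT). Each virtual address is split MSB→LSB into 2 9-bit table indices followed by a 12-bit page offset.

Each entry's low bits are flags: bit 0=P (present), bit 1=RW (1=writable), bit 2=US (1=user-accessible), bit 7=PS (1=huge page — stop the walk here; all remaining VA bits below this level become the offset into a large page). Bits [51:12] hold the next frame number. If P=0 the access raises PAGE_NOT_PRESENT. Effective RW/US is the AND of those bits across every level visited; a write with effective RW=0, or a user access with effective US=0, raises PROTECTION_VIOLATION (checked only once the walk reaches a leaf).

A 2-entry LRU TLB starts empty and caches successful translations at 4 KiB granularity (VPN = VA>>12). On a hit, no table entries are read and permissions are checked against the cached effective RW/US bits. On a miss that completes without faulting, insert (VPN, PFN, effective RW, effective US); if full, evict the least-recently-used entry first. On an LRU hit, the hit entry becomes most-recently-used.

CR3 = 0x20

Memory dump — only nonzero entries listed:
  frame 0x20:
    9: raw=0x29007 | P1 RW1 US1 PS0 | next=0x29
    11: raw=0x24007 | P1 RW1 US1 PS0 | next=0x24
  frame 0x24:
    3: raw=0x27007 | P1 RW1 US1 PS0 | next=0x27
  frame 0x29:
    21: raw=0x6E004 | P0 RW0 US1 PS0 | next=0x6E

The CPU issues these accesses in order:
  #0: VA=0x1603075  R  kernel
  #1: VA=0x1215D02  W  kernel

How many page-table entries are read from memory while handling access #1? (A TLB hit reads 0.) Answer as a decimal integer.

Per-access translation:
#0 VA=0x1603075 (r,kernel):
  L0: frame=0x20 idx=11 entry=0x24007 [P=1 RW=1 US=1 PS=0]
  L1: frame=0x24 idx=3 entry=0x27007 [P=1 RW=1 US=1 PS=0]
  ⇒ phys 0x27075  [2 reads]
#1 VA=0x1215D02 (w,kernel):
  L0: frame=0x20 idx=9 entry=0x29007 [P=1 RW=1 US=1 PS=0]
  L1: frame=0x29 idx=21 entry=0x6E004 [P=0 RW=0 US=1 PS=0]
  → PAGE_NOT_PRESENT  (2 entries read)

Entries read for #1: 2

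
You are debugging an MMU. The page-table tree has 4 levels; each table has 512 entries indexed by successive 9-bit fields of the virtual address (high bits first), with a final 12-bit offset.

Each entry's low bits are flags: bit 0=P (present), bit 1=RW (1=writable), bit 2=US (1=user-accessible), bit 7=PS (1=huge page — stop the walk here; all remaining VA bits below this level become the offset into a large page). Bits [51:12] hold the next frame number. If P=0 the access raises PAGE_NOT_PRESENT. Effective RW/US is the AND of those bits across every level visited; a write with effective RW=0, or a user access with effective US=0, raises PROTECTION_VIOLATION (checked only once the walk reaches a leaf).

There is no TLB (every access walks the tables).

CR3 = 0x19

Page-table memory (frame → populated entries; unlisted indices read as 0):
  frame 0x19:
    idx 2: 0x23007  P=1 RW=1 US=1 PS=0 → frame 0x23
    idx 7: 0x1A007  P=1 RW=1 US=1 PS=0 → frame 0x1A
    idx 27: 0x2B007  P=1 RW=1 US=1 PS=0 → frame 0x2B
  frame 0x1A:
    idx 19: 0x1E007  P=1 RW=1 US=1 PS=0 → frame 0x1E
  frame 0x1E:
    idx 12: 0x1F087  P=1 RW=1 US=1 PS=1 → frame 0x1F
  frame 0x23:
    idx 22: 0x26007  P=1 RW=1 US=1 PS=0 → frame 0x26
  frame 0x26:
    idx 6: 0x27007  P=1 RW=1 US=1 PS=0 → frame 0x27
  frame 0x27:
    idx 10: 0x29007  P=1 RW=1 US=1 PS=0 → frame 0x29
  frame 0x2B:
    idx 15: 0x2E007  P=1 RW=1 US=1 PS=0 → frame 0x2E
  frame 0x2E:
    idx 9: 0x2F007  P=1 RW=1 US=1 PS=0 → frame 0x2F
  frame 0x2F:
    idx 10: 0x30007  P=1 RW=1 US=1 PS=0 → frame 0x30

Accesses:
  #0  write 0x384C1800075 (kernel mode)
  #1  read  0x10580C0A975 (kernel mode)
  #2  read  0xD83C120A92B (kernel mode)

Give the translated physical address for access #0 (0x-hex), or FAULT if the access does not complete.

Walk each access:
#0 VA=0x384C1800075 (w,kernel):
  [0] read 0x19 idx=7: raw=0x1A007 flags P=1 W=1 U=1 S=0
  [1] read 0x1A idx=19: raw=0x1E007 flags P=1 W=1 U=1 S=0
  [2] read 0x1E idx=12: raw=0x1F087 flags P=1 W=1 U=1 S=1
  ⇒ phys 0x1F075 (huge @L2)  [3 reads]
#1 VA=0x10580C0A975 (r,kernel):
  [0] read 0x19 idx=2: raw=0x23007 flags P=1 W=1 U=1 S=0
  [1] read 0x23 idx=22: raw=0x26007 flags P=1 W=1 U=1 S=0
  [2] read 0x26 idx=6: raw=0x27007 flags P=1 W=1 U=1 S=0
  [3] read 0x27 idx=10: raw=0x29007 flags P=1 W=1 U=1 S=0
  ⇒ phys 0x29975  [4 reads]
#2 VA=0xD83C120A92B (r,kernel):
  [0] read 0x19 idx=27: raw=0x2B007 flags P=1 W=1 U=1 S=0
  [1] read 0x2B idx=15: raw=0x2E007 flags P=1 W=1 U=1 S=0
  [2] read 0x2E idx=9: raw=0x2F007 flags P=1 W=1 U=1 S=0
  [3] read 0x2F idx=10: raw=0x30007 flags P=1 W=1 U=1 S=0
  ⇒ phys 0x3092B  [4 reads]

Access #0 PA: 0x1F075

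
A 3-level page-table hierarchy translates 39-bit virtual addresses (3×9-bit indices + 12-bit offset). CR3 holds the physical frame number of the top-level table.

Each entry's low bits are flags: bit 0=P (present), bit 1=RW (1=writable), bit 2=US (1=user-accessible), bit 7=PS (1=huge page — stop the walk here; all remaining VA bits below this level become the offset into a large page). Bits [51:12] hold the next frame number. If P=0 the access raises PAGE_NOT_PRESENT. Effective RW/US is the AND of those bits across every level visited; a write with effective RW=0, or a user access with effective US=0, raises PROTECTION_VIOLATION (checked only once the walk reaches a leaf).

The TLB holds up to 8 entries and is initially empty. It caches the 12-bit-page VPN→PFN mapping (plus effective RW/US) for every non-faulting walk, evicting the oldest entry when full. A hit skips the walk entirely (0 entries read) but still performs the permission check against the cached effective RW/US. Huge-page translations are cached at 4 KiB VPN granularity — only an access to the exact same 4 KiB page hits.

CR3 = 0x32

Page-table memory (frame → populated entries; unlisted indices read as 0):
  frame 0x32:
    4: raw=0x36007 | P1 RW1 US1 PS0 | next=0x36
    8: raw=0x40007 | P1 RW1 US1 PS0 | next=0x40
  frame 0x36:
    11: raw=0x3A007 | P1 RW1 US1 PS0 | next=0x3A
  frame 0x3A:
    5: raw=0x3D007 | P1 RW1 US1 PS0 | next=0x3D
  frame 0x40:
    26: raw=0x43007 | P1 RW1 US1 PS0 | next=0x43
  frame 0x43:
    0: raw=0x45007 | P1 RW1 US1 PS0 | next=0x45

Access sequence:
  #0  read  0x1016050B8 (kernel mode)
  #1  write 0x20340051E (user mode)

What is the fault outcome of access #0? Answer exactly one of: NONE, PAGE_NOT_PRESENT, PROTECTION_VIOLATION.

Trace:
#0 VA=0x1016050B8 (r,kernel):
  lvl0: tbl 0x32, slot 4 ⇒ 0x36007 (P1/RW1/US1/PS0)
  lvl1: tbl 0x36, slot 11 ⇒ 0x3A007 (P1/RW1/US1/PS0)
  lvl2: tbl 0x3A, slot 5 ⇒ 0x3D007 (P1/RW1/US1/PS0)
  ✓ 0x3D0B8  — 3 lookups
#1 VA=0x20340051E (w,user):
  lvl0: tbl 0x32, slot 8 ⇒ 0x40007 (P1/RW1/US1/PS0)
  lvl1: tbl 0x40, slot 26 ⇒ 0x43007 (P1/RW1/US1/PS0)
  lvl2: tbl 0x43, slot 0 ⇒ 0x45007 (P1/RW1/US1/PS0)
  ✓ 0x4551E  — 3 lookups

Access #0 fault: NONE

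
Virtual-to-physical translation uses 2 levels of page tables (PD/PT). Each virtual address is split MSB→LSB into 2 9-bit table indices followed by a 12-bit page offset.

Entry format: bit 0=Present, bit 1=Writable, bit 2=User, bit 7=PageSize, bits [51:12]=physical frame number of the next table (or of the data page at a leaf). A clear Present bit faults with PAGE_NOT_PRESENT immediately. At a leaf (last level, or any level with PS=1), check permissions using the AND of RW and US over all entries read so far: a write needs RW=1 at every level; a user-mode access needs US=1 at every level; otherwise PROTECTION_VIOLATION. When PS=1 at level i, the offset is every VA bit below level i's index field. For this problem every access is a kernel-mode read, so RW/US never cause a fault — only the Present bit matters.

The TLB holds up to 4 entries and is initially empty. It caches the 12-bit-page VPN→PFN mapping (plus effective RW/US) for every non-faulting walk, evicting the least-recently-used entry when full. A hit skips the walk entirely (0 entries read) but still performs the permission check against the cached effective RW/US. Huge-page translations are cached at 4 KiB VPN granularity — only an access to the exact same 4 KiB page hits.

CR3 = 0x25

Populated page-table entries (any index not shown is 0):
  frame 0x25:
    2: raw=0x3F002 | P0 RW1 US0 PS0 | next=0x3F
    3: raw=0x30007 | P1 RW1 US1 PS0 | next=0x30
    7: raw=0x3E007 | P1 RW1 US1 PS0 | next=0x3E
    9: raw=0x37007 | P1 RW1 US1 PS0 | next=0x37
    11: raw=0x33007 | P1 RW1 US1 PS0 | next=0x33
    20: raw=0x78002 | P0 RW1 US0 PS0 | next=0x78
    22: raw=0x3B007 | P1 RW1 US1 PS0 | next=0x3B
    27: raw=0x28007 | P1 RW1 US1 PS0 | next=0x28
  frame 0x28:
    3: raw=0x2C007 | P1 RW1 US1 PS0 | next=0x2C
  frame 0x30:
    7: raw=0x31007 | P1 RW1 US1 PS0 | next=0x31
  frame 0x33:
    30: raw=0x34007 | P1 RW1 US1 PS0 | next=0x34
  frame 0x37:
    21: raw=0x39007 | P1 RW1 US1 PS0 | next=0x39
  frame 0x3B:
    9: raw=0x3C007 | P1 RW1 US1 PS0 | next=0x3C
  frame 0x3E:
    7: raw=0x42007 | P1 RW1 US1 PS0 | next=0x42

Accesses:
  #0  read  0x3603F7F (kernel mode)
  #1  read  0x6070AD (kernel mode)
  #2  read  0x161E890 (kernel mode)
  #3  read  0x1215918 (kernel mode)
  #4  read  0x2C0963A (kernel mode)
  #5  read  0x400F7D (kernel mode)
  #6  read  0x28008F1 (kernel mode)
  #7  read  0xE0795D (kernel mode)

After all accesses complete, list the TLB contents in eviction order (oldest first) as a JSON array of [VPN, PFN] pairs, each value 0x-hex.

Per-access translation:
#0 VA=0x3603F7F (r,kernel):
  lvl0: tbl 0x25, slot 27 ⇒ 0x28007 (P1/RW1/US1/PS0)
  lvl1: tbl 0x28, slot 3 ⇒ 0x2C007 (P1/RW1/US1/PS0)
  ✓ 0x2CF7F  — 2 lookups
#1 VA=0x6070AD (r,kernel):
  lvl0: tbl 0x25, slot 3 ⇒ 0x30007 (P1/RW1/US1/PS0)
  lvl1: tbl 0x30, slot 7 ⇒ 0x31007 (P1/RW1/US1/PS0)
  ✓ 0x310AD  — 2 lookups
#2 VA=0x161E890 (r,kernel):
  lvl0: tbl 0x25, slot 11 ⇒ 0x33007 (P1/RW1/US1/PS0)
  lvl1: tbl 0x33, slot 30 ⇒ 0x34007 (P1/RW1/US1/PS0)
  ✓ 0x34890  — 2 lookups
#3 VA=0x1215918 (r,kernel):
  lvl0: tbl 0x25, slot 9 ⇒ 0x37007 (P1/RW1/US1/PS0)
  lvl1: tbl 0x37, slot 21 ⇒ 0x39007 (P1/RW1/US1/PS0)
  ✓ 0x39918  — 2 lookups
#4 VA=0x2C0963A (r,kernel):
  lvl0: tbl 0x25, slot 22 ⇒ 0x3B007 (P1/RW1/US1/PS0)
  lvl1: tbl 0x3B, slot 9 ⇒ 0x3C007 (P1/RW1/US1/PS0)
  ✓ 0x3C63A  — 2 lookups
#5 VA=0x400F7D (r,kernel):
  lvl0: tbl 0x25, slot 2 ⇒ 0x3F002 (P0/RW1/US0/PS0)
  → PAGE_NOT_PRESENT  (1 entries read)
#6 VA=0x28008F1 (r,kernel):
  lvl0: tbl 0x25, slot 20 ⇒ 0x78002 (P0/RW1/US0/PS0)
  → PAGE_NOT_PRESENT  (1 entries read)
#7 VA=0xE0795D (r,kernel):
  lvl0: tbl 0x25, slot 7 ⇒ 0x3E007 (P1/RW1/US1/PS0)
  lvl1: tbl 0x3E, slot 7 ⇒ 0x42007 (P1/RW1/US1/PS0)
  ✓ 0x4295D  — 2 lookups

TLB: [["0x161E", "0x34"], ["0x1215", "0x39"], ["0x2C09", "0x3C"], ["0xE07", "0x42"]]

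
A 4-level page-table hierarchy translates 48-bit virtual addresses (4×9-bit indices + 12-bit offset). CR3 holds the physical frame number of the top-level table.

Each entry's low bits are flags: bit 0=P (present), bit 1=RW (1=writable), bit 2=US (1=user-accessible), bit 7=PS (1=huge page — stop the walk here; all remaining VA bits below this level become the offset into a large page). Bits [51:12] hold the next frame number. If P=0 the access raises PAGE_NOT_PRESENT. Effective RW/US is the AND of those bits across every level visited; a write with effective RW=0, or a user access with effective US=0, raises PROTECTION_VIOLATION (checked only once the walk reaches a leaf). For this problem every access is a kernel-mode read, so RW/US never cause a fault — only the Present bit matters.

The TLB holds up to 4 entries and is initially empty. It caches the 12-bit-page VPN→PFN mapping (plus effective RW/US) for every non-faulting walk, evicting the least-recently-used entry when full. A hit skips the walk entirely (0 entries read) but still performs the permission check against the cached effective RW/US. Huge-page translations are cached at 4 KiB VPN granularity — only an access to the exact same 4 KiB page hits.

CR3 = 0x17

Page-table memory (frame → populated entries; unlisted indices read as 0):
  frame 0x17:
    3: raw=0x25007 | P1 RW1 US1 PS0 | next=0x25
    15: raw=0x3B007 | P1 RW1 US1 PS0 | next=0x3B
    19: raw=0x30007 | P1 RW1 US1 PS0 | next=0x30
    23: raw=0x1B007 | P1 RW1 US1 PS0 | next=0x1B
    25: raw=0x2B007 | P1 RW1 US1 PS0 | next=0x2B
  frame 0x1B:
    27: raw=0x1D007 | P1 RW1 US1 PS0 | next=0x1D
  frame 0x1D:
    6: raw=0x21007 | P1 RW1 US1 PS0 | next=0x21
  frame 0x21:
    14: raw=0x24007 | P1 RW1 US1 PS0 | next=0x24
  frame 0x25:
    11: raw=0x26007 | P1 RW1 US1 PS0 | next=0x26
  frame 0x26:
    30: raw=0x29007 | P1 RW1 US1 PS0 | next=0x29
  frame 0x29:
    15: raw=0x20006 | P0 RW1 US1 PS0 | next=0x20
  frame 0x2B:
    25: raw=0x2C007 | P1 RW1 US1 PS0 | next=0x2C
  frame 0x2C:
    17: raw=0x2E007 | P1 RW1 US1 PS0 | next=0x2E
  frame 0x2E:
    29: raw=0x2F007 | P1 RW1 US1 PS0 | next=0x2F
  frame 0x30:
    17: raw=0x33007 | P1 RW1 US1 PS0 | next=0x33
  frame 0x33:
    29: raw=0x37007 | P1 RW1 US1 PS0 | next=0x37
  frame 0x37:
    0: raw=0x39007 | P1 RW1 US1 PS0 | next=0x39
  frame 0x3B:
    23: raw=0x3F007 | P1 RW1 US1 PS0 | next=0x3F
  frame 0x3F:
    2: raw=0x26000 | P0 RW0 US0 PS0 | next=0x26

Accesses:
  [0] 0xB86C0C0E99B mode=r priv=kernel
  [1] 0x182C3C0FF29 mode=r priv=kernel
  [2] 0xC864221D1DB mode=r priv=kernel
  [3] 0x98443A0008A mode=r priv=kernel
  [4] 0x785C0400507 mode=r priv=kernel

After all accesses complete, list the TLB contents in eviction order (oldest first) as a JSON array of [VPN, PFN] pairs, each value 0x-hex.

Walk each access:
#0 VA=0xB86C0C0E99B (r,kernel):
  [0] read 0x17 idx=23: raw=0x1B007 flags P=1 W=1 U=1 S=0
  [1] read 0x1B idx=27: raw=0x1D007 flags P=1 W=1 U=1 S=0
  [2] read 0x1D idx=6: raw=0x21007 flags P=1 W=1 U=1 S=0
  [3] read 0x21 idx=14: raw=0x24007 flags P=1 W=1 U=1 S=0
  ⇒ phys 0x2499B  [4 reads]
#1 VA=0x182C3C0FF29 (r,kernel):
  [0] read 0x17 idx=3: raw=0x25007 flags P=1 W=1 U=1 S=0
  [1] read 0x25 idx=11: raw=0x26007 flags P=1 W=1 U=1 S=0
  [2] read 0x26 idx=30: raw=0x29007 flags P=1 W=1 U=1 S=0
  [3] read 0x29 idx=15: raw=0x20006 flags P=0 W=1 U=1 S=0
  → PAGE_NOT_PRESENT  (4 entries read)
#2 VA=0xC864221D1DB (r,kernel):
  [0] read 0x17 idx=25: raw=0x2B007 flags P=1 W=1 U=1 S=0
  [1] read 0x2B idx=25: raw=0x2C007 flags P=1 W=1 U=1 S=0
  [2] read 0x2C idx=17: raw=0x2E007 flags P=1 W=1 U=1 S=0
  [3] read 0x2E idx=29: raw=0x2F007 flags P=1 W=1 U=1 S=0
  ⇒ phys 0x2F1DB  [4 reads]
#3 VA=0x98443A0008A (r,kernel):
  [0] read 0x17 idx=19: raw=0x30007 flags P=1 W=1 U=1 S=0
  [1] read 0x30 idx=17: raw=0x33007 flags P=1 W=1 U=1 S=0
  [2] read 0x33 idx=29: raw=0x37007 flags P=1 W=1 U=1 S=0
  [3] read 0x37 idx=0: raw=0x39007 flags P=1 W=1 U=1 S=0
  ⇒ phys 0x3908A  [4 reads]
#4 VA=0x785C0400507 (r,kernel):
  [0] read 0x17 idx=15: raw=0x3B007 flags P=1 W=1 U=1 S=0
  [1] read 0x3B idx=23: raw=0x3F007 flags P=1 W=1 U=1 S=0
  [2] read 0x3F idx=2: raw=0x26000 flags P=0 W=0 U=0 S=0
  → PAGE_NOT_PRESENT  (3 entries read)

TLB: [["0xB86C0C0E", "0x24"], ["0xC864221D", "0x2F"], ["0x98443A00", "0x39"]]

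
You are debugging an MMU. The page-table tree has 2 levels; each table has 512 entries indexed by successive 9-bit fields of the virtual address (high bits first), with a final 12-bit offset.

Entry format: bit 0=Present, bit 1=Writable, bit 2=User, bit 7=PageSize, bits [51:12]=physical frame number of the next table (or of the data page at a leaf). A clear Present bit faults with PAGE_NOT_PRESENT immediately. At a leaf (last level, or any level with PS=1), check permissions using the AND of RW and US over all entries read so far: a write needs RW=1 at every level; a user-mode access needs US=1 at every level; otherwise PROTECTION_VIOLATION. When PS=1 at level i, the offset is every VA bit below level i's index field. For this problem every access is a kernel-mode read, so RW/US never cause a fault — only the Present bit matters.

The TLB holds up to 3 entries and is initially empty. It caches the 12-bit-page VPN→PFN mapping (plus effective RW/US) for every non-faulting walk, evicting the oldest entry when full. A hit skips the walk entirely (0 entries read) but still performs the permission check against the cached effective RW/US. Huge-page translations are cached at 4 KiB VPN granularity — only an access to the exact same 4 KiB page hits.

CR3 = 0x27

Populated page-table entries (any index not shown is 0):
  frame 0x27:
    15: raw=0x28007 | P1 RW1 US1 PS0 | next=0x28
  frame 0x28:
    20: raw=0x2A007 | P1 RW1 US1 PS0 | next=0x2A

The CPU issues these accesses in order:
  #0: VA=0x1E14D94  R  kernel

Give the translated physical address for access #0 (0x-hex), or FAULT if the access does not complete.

Trace:
#0 VA=0x1E14D94 (r,kernel):
  lvl0: tbl 0x27, slot 15 ⇒ 0x28007 (P1/RW1/US1/PS0)
  lvl1: tbl 0x28, slot 20 ⇒ 0x2A007 (P1/RW1/US1/PS0)
  ✓ 0x2AD94  — 2 lookups

Access #0 PA: 0x2AD94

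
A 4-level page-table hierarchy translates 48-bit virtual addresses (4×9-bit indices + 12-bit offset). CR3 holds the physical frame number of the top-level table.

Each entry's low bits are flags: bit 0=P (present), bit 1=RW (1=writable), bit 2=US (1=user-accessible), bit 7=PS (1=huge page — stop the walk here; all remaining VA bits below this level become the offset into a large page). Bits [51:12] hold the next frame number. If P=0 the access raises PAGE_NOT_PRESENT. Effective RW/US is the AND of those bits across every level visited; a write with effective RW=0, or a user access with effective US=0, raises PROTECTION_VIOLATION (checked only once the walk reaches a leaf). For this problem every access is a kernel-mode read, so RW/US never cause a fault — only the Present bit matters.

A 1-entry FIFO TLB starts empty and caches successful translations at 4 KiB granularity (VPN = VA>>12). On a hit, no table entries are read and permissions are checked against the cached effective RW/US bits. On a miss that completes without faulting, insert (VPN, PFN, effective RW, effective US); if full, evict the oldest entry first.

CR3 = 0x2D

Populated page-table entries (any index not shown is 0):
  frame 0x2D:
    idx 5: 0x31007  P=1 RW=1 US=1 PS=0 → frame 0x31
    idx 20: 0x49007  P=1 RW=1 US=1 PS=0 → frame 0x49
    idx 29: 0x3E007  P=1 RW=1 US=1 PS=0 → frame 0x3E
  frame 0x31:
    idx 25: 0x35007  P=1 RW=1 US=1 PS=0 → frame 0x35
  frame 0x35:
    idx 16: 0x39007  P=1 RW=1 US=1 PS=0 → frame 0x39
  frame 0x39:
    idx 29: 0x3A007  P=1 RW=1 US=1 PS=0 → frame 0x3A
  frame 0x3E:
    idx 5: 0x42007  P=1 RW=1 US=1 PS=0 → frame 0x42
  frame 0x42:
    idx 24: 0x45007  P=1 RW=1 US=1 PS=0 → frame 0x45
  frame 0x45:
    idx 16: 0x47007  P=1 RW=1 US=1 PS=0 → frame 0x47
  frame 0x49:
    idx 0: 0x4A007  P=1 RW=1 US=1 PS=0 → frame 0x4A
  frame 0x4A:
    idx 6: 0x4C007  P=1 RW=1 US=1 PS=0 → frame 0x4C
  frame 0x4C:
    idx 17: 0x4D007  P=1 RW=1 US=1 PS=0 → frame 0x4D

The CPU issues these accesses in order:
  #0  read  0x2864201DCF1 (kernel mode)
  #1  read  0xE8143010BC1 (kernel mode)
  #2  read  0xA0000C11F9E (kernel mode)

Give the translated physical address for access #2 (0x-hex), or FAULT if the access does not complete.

Walk each access:
#0 VA=0x2864201DCF1 (r,kernel):
  lvl0: tbl 0x2D, slot 5 ⇒ 0x31007 (P1/RW1/US1/PS0)
  lvl1: tbl 0x31, slot 25 ⇒ 0x35007 (P1/RW1/US1/PS0)
  lvl2: tbl 0x35, slot 16 ⇒ 0x39007 (P1/RW1/US1/PS0)
  lvl3: tbl 0x39, slot 29 ⇒ 0x3A007 (P1/RW1/US1/PS0)
  ✓ 0x3ACF1  — 4 lookups
#1 VA=0xE8143010BC1 (r,kernel):
  lvl0: tbl 0x2D, slot 29 ⇒ 0x3E007 (P1/RW1/US1/PS0)
  lvl1: tbl 0x3E, slot 5 ⇒ 0x42007 (P1/RW1/US1/PS0)
  lvl2: tbl 0x42, slot 24 ⇒ 0x45007 (P1/RW1/US1/PS0)
  lvl3: tbl 0x45, slot 16 ⇒ 0x47007 (P1/RW1/US1/PS0)
  ✓ 0x47BC1  — 4 lookups
#2 VA=0xA0000C11F9E (r,kernel):
  lvl0: tbl 0x2D, slot 20 ⇒ 0x49007 (P1/RW1/US1/PS0)
  lvl1: tbl 0x49, slot 0 ⇒ 0x4A007 (P1/RW1/US1/PS0)
  lvl2: tbl 0x4A, slot 6 ⇒ 0x4C007 (P1/RW1/US1/PS0)
  lvl3: tbl 0x4C, slot 17 ⇒ 0x4D007 (P1/RW1/US1/PS0)
  ✓ 0x4DF9E  — 4 lookups

Access #2 PA: 0x4DF9E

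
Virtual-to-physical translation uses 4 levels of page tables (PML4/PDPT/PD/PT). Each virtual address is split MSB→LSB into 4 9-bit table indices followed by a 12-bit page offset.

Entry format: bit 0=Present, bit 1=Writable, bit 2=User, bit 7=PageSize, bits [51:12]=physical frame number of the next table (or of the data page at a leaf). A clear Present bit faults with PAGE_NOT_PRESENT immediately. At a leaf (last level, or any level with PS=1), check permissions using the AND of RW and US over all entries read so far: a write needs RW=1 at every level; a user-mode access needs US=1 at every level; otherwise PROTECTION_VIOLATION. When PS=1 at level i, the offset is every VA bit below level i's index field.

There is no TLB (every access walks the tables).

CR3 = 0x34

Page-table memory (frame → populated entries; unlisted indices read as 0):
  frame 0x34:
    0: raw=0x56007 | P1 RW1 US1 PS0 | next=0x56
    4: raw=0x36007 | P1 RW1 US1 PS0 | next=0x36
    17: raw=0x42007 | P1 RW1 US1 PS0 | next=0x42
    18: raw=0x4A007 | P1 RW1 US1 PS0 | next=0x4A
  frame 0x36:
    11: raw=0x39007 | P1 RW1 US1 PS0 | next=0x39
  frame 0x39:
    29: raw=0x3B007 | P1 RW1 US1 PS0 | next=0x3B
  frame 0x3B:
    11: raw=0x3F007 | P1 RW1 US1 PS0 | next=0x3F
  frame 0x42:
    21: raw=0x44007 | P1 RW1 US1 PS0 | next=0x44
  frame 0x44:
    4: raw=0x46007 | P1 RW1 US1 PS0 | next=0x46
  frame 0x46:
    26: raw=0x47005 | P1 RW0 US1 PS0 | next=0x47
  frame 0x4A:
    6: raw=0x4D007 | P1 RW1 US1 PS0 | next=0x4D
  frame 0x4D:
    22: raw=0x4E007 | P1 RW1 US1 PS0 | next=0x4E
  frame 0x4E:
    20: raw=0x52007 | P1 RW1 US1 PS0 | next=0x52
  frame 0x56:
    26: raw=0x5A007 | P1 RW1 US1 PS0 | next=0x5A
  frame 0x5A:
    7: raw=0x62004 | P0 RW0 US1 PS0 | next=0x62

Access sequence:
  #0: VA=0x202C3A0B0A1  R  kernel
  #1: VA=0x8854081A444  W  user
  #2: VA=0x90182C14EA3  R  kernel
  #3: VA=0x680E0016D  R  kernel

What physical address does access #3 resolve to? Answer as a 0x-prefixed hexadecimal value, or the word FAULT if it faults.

Trace:
#0 VA=0x202C3A0B0A1 (r,kernel):
  [0] read 0x34 idx=4: raw=0x36007 flags P=1 W=1 U=1 S=0
  [1] read 0x36 idx=11: raw=0x39007 flags P=1 W=1 U=1 S=0
  [2] read 0x39 idx=29: raw=0x3B007 flags P=1 W=1 U=1 S=0
  [3] read 0x3B idx=11: raw=0x3F007 flags P=1 W=1 U=1 S=0
  ⇒ phys 0x3F0A1  [4 reads]
#1 VA=0x8854081A444 (w,user):
  [0] read 0x34 idx=17: raw=0x42007 flags P=1 W=1 U=1 S=0
  [1] read 0x42 idx=21: raw=0x44007 flags P=1 W=1 U=1 S=0
  [2] read 0x44 idx=4: raw=0x46007 flags P=1 W=1 U=1 S=0
  [3] read 0x46 idx=26: raw=0x47005 flags P=1 W=0 U=1 S=0
  → PROTECTION_VIOLATION  (4 entries read)
#2 VA=0x90182C14EA3 (r,kernel):
  [0] read 0x34 idx=18: raw=0x4A007 flags P=1 W=1 U=1 S=0
  [1] read 0x4A idx=6: raw=0x4D007 flags P=1 W=1 U=1 S=0
  [2] read 0x4D idx=22: raw=0x4E007 flags P=1 W=1 U=1 S=0
  [3] read 0x4E idx=20: raw=0x52007 flags P=1 W=1 U=1 S=0
  ⇒ phys 0x52EA3  [4 reads]
#3 VA=0x680E0016D (r,kernel):
  [0] read 0x34 idx=0: raw=0x56007 flags P=1 W=1 U=1 S=0
  [1] read 0x56 idx=26: raw=0x5A007 flags P=1 W=1 U=1 S=0
  [2] read 0x5A idx=7: raw=0x62004 flags P=0 W=0 U=1 S=0
  → PAGE_NOT_PRESENT  (3 entries read)

Access #3 PA: FAULT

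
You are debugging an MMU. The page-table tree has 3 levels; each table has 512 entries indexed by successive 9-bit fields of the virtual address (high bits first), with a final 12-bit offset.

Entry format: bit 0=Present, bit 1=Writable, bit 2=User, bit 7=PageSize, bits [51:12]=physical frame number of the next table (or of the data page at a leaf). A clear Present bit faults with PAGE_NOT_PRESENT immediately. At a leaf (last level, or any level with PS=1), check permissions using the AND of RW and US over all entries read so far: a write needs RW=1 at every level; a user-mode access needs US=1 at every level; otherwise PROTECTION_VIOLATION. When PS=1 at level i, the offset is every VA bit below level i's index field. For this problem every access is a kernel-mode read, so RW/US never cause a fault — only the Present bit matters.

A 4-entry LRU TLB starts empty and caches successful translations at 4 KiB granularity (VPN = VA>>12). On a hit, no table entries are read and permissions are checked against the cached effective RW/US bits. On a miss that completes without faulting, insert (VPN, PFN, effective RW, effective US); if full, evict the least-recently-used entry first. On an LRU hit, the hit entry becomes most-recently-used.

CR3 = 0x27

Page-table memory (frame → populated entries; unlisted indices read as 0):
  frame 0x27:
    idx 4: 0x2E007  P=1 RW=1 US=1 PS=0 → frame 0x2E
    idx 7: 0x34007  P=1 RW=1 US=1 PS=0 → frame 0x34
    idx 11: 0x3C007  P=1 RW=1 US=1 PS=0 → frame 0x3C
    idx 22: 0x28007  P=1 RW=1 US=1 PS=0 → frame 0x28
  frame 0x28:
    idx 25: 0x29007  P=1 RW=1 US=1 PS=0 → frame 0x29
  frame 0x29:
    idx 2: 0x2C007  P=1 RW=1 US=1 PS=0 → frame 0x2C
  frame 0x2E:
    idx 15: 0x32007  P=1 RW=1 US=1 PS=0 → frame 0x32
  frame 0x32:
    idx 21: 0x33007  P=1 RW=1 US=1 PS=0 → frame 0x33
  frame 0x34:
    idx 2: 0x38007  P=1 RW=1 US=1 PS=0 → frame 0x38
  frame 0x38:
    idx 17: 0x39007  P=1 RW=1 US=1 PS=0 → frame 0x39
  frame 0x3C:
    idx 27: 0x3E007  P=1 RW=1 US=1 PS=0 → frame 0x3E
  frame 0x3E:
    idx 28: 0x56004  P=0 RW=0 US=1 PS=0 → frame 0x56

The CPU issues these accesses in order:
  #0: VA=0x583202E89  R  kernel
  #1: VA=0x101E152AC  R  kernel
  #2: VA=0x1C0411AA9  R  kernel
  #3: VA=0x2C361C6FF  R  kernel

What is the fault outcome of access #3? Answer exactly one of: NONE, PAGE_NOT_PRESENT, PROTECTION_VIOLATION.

Per-access translation:
#0 VA=0x583202E89 (r,kernel):
  L0 @0x27[22] → 0x28007  P=1,RW=1,US=1,PS=0
  L1 @0x28[25] → 0x29007  P=1,RW=1,US=1,PS=0
  L2 @0x29[2] → 0x2C007  P=1,RW=1,US=1,PS=0
  → PA=0x2CE89  (3 entries read)
#1 VA=0x101E152AC (r,kernel):
  L0 @0x27[4] → 0x2E007  P=1,RW=1,US=1,PS=0
  L1 @0x2E[15] → 0x32007  P=1,RW=1,US=1,PS=0
  L2 @0x32[21] → 0x33007  P=1,RW=1,US=1,PS=0
  → PA=0x332AC  (3 entries read)
#2 VA=0x1C0411AA9 (r,kernel):
  L0 @0x27[7] → 0x34007  P=1,RW=1,US=1,PS=0
  L1 @0x34[2] → 0x38007  P=1,RW=1,US=1,PS=0
  L2 @0x38[17] → 0x39007  P=1,RW=1,US=1,PS=0
  → PA=0x39AA9  (3 entries read)
#3 VA=0x2C361C6FF (r,kernel):
  L0 @0x27[11] → 0x3C007  P=1,RW=1,US=1,PS=0
  L1 @0x3C[27] → 0x3E007  P=1,RW=1,US=1,PS=0
  L2 @0x3E[28] → 0x56004  P=0,RW=0,US=1,PS=0
  ⇒ fault: PAGE_NOT_PRESENT  — 3 lookups

Access #3 fault: PAGE_NOT_PRESENT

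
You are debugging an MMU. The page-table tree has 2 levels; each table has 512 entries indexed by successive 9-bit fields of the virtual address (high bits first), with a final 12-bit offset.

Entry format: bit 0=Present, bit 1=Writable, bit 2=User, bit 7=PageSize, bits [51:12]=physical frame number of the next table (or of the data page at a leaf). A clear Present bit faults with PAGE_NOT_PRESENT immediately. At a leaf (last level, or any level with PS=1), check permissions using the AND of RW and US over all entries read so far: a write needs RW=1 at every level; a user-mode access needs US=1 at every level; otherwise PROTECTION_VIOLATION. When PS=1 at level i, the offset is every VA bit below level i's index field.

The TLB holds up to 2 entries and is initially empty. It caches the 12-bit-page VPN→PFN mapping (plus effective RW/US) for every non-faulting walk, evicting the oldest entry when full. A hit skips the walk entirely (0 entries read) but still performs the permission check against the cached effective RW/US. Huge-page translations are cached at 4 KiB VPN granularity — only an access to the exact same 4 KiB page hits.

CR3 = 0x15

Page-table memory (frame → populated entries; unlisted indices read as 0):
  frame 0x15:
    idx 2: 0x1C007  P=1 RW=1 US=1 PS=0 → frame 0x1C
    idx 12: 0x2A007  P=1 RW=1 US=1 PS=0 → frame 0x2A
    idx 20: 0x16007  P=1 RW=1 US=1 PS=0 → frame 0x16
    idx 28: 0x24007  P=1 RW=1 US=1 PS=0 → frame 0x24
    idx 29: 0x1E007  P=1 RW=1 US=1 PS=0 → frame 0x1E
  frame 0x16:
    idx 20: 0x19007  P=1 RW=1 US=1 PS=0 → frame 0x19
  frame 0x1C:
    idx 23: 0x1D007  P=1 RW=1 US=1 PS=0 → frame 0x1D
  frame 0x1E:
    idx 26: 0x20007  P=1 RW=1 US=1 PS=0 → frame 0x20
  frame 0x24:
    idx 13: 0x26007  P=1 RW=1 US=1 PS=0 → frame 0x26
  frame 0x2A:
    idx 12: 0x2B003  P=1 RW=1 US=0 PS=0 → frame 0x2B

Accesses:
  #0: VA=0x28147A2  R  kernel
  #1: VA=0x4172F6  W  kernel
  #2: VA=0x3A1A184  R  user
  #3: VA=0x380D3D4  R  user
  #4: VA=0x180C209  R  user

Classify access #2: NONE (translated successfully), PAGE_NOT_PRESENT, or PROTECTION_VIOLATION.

Trace:
#0 VA=0x28147A2 (r,kernel):
  L0: frame=0x15 idx=20 entry=0x16007 [P=1 RW=1 US=1 PS=0]
  L1: frame=0x16 idx=20 entry=0x19007 [P=1 RW=1 US=1 PS=0]
  ⇒ phys 0x197A2  [2 reads]
#1 VA=0x4172F6 (w,kernel):
  L0: frame=0x15 idx=2 entry=0x1C007 [P=1 RW=1 US=1 PS=0]
  L1: frame=0x1C idx=23 entry=0x1D007 [P=1 RW=1 US=1 PS=0]
  ⇒ phys 0x1D2F6  [2 reads]
#2 VA=0x3A1A184 (r,user):
  L0: frame=0x15 idx=29 entry=0x1E007 [P=1 RW=1 US=1 PS=0]
  L1: frame=0x1E idx=26 entry=0x20007 [P=1 RW=1 US=1 PS=0]
  ⇒ phys 0x20184  [2 reads]
#3 VA=0x380D3D4 (r,user):
  L0: frame=0x15 idx=28 entry=0x24007 [P=1 RW=1 US=1 PS=0]
  L1: frame=0x24 idx=13 entry=0x26007 [P=1 RW=1 US=1 PS=0]
  ⇒ phys 0x263D4  [2 reads]
#4 VA=0x180C209 (r,user):
  L0: frame=0x15 idx=12 entry=0x2A007 [P=1 RW=1 US=1 PS=0]
  L1: frame=0x2A idx=12 entry=0x2B003 [P=1 RW=1 US=0 PS=0]
  ✗ PROTECTION_VIOLATION  [2 reads]

Access #2 fault: NONE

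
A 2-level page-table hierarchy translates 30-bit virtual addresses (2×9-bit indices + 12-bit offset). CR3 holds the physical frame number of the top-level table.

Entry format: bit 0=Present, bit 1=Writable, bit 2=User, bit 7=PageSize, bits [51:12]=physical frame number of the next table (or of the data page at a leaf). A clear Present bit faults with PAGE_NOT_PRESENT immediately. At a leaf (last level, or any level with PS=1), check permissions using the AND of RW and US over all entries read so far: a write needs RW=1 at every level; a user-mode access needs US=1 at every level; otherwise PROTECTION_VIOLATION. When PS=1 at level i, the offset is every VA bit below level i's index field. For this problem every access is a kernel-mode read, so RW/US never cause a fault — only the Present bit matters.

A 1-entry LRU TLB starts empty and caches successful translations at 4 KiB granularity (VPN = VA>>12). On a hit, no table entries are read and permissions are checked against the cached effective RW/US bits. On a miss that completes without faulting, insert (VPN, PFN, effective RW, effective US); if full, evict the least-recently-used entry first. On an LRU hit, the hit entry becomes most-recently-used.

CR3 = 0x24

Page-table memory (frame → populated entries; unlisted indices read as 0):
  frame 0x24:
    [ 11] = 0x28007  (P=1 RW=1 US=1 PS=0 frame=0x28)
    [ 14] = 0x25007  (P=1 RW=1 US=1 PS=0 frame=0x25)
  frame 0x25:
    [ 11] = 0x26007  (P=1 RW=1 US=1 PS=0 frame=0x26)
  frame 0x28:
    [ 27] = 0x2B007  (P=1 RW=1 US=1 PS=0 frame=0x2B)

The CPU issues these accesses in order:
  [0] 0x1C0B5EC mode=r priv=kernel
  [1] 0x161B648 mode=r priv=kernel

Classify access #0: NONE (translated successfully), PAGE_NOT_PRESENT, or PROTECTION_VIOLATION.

Trace:
#0 VA=0x1C0B5EC (r,kernel):
  [0] read 0x24 idx=14: raw=0x25007 flags P=1 W=1 U=1 S=0
  [1] read 0x25 idx=11: raw=0x26007 flags P=1 W=1 U=1 S=0
  ✓ 0x265EC  — 2 lookups
#1 VA=0x161B648 (r,kernel):
  [0] read 0x24 idx=11: raw=0x28007 flags P=1 W=1 U=1 S=0
  [1] read 0x28 idx=27: raw=0x2B007 flags P=1 W=1 U=1 S=0
  ✓ 0x2B648  — 2 lookups

Access #0 fault: NONE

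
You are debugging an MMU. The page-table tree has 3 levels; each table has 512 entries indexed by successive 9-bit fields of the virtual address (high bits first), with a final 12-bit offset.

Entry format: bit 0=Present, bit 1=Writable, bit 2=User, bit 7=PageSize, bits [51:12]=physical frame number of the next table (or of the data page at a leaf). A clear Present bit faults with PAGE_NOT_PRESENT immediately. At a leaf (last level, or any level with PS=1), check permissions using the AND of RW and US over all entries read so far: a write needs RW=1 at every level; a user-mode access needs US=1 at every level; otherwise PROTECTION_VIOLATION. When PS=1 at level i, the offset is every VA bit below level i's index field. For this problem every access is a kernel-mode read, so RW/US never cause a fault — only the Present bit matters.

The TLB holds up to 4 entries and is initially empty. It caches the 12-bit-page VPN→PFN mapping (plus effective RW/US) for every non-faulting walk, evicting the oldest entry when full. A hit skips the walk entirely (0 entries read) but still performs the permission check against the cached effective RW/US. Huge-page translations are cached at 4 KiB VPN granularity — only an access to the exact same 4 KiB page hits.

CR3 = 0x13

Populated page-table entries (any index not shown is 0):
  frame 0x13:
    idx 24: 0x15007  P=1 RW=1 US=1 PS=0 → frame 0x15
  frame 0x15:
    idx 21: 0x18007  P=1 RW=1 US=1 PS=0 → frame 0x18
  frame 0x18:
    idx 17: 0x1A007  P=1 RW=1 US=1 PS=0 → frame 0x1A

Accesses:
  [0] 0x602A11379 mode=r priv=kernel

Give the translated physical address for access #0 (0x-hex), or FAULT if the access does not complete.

Per-access translation:
#0 VA=0x602A11379 (r,kernel):
  lvl0: tbl 0x13, slot 24 ⇒ 0x15007 (P1/RW1/US1/PS0)
  lvl1: tbl 0x15, slot 21 ⇒ 0x18007 (P1/RW1/US1/PS0)
  lvl2: tbl 0x18, slot 17 ⇒ 0x1A007 (P1/RW1/US1/PS0)
  ✓ 0x1A379  — 3 lookups

Access #0 PA: 0x1A379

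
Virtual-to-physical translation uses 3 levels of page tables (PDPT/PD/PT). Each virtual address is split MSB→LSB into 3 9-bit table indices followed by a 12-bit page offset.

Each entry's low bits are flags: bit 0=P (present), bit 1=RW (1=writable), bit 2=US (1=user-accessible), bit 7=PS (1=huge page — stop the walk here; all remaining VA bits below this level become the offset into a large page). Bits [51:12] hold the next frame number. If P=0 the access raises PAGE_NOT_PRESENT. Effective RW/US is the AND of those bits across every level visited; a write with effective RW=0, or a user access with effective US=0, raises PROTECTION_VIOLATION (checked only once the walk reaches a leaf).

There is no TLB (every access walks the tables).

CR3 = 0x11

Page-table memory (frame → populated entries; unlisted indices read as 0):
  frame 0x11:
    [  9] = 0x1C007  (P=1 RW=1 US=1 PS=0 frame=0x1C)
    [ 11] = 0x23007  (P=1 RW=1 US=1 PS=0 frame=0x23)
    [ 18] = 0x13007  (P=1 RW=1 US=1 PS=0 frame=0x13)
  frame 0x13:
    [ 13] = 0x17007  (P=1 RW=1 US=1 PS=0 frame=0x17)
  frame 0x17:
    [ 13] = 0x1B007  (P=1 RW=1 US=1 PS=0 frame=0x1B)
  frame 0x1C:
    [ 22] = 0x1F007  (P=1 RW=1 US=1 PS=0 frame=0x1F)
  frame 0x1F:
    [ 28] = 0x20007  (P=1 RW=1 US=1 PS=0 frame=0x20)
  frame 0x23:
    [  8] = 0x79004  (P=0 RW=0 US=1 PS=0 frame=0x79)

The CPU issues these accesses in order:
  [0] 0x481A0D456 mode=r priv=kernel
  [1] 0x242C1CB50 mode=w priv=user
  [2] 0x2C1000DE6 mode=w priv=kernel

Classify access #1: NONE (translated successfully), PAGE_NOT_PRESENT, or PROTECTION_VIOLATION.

Per-access translation:
#0 VA=0x481A0D456 (r,kernel):
  L0: frame=0x11 idx=18 entry=0x13007 [P=1 RW=1 US=1 PS=0]
  L1: frame=0x13 idx=13 entry=0x17007 [P=1 RW=1 US=1 PS=0]
  L2: frame=0x17 idx=13 entry=0x1B007 [P=1 RW=1 US=1 PS=0]
  ⇒ phys 0x1B456  [3 reads]
#1 VA=0x242C1CB50 (w,user):
  L0: frame=0x11 idx=9 entry=0x1C007 [P=1 RW=1 US=1 PS=0]
  L1: frame=0x1C idx=22 entry=0x1F007 [P=1 RW=1 US=1 PS=0]
  L2: frame=0x1F idx=28 entry=0x20007 [P=1 RW=1 US=1 PS=0]
  ⇒ phys 0x20B50  [3 reads]
#2 VA=0x2C1000DE6 (w,kernel):
  L0: frame=0x11 idx=11 entry=0x23007 [P=1 RW=1 US=1 PS=0]
  L1: frame=0x23 idx=8 entry=0x79004 [P=0 RW=0 US=1 PS=0]
  → PAGE_NOT_PRESENT  (2 entries read)

Access #1 fault: NONE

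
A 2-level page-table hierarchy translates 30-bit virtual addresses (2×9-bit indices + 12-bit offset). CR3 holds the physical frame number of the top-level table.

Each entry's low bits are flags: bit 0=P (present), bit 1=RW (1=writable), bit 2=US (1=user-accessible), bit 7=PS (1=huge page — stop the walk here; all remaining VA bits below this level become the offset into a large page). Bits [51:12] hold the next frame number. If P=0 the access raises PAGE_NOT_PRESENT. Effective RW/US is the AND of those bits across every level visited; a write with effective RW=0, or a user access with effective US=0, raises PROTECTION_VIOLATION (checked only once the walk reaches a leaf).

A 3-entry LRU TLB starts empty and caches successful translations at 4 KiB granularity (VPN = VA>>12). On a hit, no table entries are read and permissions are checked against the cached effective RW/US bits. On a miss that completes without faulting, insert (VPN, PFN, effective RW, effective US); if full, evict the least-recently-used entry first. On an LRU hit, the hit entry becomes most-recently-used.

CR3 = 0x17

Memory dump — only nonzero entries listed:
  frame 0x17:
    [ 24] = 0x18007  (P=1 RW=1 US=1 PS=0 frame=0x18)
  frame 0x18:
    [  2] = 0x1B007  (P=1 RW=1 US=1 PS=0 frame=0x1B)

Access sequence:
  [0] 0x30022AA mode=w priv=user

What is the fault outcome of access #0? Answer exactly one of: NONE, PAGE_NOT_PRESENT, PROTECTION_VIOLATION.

Per-access translation:
#0 VA=0x30022AA (w,user):
  [0] read 0x17 idx=24: raw=0x18007 flags P=1 W=1 U=1 S=0
  [1] read 0x18 idx=2: raw=0x1B007 flags P=1 W=1 U=1 S=0
  → PA=0x1B2AA  (2 entries read)

Access #0 fault: NONE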